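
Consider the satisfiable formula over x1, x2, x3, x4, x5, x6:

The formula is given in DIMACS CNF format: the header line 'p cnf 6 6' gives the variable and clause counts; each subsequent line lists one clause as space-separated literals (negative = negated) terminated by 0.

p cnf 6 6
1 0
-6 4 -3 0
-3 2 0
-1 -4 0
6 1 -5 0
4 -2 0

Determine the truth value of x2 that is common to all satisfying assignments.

False

Suppose x2 = True.
The clause (x1) is unit, so x1 = True.
The clause (¬x4) is unit, so x4 = False.
Now (x4) is unsatisfied and unit — conflict.
So every satisfying assignment has x2 = False.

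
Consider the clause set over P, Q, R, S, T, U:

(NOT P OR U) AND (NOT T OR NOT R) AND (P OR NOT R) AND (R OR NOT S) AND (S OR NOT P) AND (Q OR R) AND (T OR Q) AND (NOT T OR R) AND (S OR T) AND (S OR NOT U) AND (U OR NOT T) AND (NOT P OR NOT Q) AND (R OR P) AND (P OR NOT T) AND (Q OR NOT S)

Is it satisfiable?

Suppose P = false.
From the singleton clause (NOT R), R = false.
But (R) is also a unit clause — contradiction.
So P must be the other value — set P = true.
From the singleton clause (U), U = true.
From the singleton clause (S), S = true.
From the singleton clause (R), R = true.
From the singleton clause (NOT T), T = false.
From the singleton clause (Q), Q = true.
But (NOT Q) is also a unit clause — contradiction.
Both values of P lead to a conflict.
No assignment satisfies every clause.

Unsatisfiable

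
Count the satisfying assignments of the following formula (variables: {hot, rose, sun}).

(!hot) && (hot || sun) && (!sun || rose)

There are 2^3 = 8 truth assignments over (hot, rose, sun).
Split on hot. With hot = true, the clauses containing hot are satisfied and !hot drops from the rest; 0 of the 2^2 = 4 assignments to the other variables satisfy what remains.
With hot = false, by the same count on the reduced clause set, 1 assignment works.
(One model: hot=F, rose=T, sun=T.)
Total: 0 + 1 = 1.

1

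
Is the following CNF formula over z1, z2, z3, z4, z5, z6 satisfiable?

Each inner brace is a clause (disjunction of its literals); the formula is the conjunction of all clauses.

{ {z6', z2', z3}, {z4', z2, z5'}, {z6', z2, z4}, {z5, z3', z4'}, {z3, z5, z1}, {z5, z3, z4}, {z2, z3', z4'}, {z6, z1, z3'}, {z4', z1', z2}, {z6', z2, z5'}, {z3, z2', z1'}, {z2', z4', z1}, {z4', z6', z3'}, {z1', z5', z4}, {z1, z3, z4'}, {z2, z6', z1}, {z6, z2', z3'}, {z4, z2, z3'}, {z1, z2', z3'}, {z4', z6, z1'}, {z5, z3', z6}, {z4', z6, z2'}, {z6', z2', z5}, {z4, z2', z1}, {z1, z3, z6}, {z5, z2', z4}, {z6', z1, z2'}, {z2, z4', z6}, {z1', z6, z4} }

Unsatisfiable

Branch on z6: set z6 = 0.
Branch on z1: set z1 = 1.
From the singleton clause (z4'), z4 = 0.
Now (z4) is unsatisfied and unit — conflict.
Undo z1 and try z1 = 0.
From the singleton clause (z3'), z3 = 0.
Now (z3) is unsatisfied and unit — conflict.
Both values of z1 lead to a conflict.
Undo z6 and try z6 = 1.
Branch on z2: set z2 = 0.
From the singleton clause (z4), z4 = 1.
From the singleton clause (z5'), z5 = 0.
From the singleton clause (z3'), z3 = 0.
From the singleton clause (z1), z1 = 1.
Now (z1') is unsatisfied and unit — conflict.
Undo z2 and try z2 = 1.
From the singleton clause (z3), z3 = 1.
From the singleton clause (z4'), z4 = 0.
From the singleton clause (z1), z1 = 1.
From the singleton clause (z5'), z5 = 0.
Now (z5) is unsatisfied and unit — conflict.
Both values of z2 lead to a conflict.
Both values of z6 lead to a conflict.
No assignment satisfies every clause.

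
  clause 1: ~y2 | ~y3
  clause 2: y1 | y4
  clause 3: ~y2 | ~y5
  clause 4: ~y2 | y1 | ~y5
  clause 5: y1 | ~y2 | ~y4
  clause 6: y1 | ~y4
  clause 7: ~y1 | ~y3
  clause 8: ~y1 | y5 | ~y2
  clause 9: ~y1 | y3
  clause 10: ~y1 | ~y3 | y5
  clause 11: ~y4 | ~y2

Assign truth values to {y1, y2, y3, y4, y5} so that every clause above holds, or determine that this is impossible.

Try y2 = 0.
Try y1 = 1.
The clause (~y3) is unit, so y3 = 0.
That conflicts with the unit clause (y3).
That branch fails; take y1 = 0 instead.
The clause (y4) is unit, so y4 = 1.
That conflicts with the unit clause (~y4).
Either choice for y1 ends in contradiction.
That branch fails; take y2 = 1 instead.
The clause (~y3) is unit, so y3 = 0.
The clause (~y5) is unit, so y5 = 0.
The clause (~y1) is unit, so y1 = 0.
The clause (y4) is unit, so y4 = 1.
That conflicts with the unit clause (~y4).
Either choice for y2 ends in contradiction.

UNSATISFIABLE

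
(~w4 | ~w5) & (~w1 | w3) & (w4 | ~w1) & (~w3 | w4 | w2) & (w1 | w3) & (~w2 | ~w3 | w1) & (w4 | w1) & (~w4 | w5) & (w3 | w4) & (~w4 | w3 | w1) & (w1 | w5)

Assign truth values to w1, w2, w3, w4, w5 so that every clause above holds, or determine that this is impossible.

UNSATISFIABLE

Branch on w4: set w4 = 0.
The clause (~w1) is unit, so w1 = 0.
Now (w1) is unsatisfied and unit — conflict.
So w4 must be the other value — set w4 = 1.
The clause (~w5) is unit, so w5 = 0.
Now (w5) is unsatisfied and unit — conflict.
Neither w4 = 1 nor w4 = 0 works.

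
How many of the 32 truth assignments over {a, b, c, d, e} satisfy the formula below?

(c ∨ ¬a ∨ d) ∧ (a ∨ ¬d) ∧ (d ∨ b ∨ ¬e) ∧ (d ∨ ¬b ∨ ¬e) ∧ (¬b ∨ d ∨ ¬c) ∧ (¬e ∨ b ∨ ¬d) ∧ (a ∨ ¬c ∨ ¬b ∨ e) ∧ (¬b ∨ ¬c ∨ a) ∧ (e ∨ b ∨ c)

8

There are 2^5 = 32 truth assignments over (a, b, c, d, e).
Split on a. With a = True, the clauses containing a are satisfied and ¬a drops from the rest; 6 of the 2^4 = 16 assignments to the other variables satisfy what remains.
With a = False, by the same count on the reduced clause set, 2 assignments work.
Total: 6 + 2 = 8.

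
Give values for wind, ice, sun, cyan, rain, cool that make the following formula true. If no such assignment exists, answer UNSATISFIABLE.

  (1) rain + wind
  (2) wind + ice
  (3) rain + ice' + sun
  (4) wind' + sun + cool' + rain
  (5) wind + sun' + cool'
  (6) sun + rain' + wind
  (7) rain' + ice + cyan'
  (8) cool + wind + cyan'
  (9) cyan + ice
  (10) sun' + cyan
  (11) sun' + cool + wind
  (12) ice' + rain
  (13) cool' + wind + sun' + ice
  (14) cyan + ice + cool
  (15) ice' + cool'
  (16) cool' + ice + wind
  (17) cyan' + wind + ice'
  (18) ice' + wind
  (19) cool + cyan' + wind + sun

wind ↦ 1, ice ↦ 1, sun ↦ 0, cyan ↦ 0, rain ↦ 1, cool ↦ 0

Case rain = 1:
Case wind = 1:
Case ice = 1:
The clause (cool') is unit, so cool = 0.
Case sun = 0:
All clauses hold; cyan can take either value.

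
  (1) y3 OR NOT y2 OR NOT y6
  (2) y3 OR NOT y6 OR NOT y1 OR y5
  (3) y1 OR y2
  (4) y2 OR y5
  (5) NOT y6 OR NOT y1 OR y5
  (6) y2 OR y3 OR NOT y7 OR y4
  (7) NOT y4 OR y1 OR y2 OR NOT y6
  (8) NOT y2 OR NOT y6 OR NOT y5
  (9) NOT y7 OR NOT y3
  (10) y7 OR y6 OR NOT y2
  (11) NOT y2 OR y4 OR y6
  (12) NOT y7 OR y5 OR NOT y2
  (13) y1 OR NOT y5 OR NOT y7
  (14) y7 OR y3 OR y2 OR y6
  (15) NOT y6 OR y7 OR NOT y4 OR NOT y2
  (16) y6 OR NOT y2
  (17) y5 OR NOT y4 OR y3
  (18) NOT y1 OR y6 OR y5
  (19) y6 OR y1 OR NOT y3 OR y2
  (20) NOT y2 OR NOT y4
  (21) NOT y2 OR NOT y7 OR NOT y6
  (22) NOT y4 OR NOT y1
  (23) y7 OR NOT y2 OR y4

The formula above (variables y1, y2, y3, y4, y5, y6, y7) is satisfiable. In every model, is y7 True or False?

Suppose y7 = true.
(NOT y3) alone gives y3 = false.
Branch on y2: set y2 = false.
(y1) alone gives y1 = true.
(y5) alone gives y5 = true.
(y4) alone gives y4 = true.
But (NOT y4) is also a unit clause — contradiction.
Undo y2 and try y2 = true.
(NOT y6) alone gives y6 = false.
But (y6) is also a unit clause — contradiction.
Neither y2 = true nor y2 = false works.
So every satisfying assignment has y7 = False.

False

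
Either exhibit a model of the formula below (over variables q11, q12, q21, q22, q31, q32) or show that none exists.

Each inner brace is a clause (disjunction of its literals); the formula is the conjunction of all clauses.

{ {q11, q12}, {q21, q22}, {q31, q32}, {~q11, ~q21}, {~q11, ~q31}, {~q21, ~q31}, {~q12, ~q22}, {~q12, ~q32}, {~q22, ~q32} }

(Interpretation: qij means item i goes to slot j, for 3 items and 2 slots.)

UNSATISFIABLE

Try q11 = 1.
Unit clause (~q21) forces q21 = 0.
Unit clause (q22) forces q22 = 1.
Unit clause (~q31) forces q31 = 0.
Unit clause (q32) forces q32 = 1.
But (~q32) is also a unit clause — contradiction.
Backtrack on q11: now try q11 = 0.
Unit clause (q12) forces q12 = 1.
Unit clause (~q22) forces q22 = 0.
Unit clause (q21) forces q21 = 1.
Unit clause (~q31) forces q31 = 0.
Unit clause (q32) forces q32 = 1.
But (~q32) is also a unit clause — contradiction.
Neither q11 = 1 nor q11 = 0 works.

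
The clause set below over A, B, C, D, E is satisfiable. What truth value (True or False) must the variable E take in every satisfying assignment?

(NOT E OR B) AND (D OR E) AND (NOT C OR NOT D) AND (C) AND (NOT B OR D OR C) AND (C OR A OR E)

True

Suppose E = false.
(D) alone gives D = true.
(NOT C) alone gives C = false.
But (C) is also a unit clause — contradiction.
So every satisfying assignment has E = True.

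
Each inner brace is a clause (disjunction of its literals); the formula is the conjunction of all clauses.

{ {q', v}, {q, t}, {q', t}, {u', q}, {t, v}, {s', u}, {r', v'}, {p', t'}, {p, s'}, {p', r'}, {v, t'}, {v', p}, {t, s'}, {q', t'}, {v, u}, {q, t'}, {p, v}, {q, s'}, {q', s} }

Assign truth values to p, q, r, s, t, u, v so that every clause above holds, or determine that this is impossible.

Branch on q: set q = 0.
From the singleton clause (t), t = 1.
That conflicts with the unit clause (t').
That branch fails; take q = 1 instead.
From the singleton clause (v), v = 1.
From the singleton clause (t), t = 1.
That conflicts with the unit clause (t').
Both values of q lead to a conflict.

UNSATISFIABLE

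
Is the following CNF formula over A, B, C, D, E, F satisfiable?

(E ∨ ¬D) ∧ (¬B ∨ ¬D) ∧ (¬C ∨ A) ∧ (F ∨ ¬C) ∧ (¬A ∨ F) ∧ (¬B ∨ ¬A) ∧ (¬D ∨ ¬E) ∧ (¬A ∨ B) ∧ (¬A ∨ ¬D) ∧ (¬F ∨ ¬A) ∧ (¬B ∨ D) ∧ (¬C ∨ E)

Yes

Branch on E: set E = True.
Unit clause (¬D) forces D = False.
Unit clause (¬B) forces B = False.
Unit clause (¬A) forces A = False.
Unit clause (¬C) forces C = False.
All clauses hold; F can take either value.
A satisfying assignment: A=False,  B=False,  C=False,  D=False,  E=True,  F=False.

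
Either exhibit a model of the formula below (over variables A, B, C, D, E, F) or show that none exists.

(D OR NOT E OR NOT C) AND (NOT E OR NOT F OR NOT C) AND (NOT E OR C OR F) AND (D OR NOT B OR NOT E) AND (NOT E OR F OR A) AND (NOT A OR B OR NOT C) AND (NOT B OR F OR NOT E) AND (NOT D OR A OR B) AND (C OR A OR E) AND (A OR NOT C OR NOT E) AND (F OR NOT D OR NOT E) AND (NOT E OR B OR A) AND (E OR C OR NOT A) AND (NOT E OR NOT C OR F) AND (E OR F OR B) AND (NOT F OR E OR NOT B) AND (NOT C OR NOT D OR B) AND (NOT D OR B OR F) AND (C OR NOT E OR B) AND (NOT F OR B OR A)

Branch on D: set D = true.
Branch on A: set A = false.
From the singleton clause (B), B = true.
Branch on E: set E = false.
From the singleton clause (C), C = true.
From the singleton clause (NOT F), F = false.
This assignment satisfies each clause.

A: false, B: true, C: true, D: true, E: false, F: false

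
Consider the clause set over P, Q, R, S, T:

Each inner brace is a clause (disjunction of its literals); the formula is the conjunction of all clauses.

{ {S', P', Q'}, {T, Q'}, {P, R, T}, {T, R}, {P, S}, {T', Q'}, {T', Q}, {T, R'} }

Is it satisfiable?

No, unsatisfiable

Branch on T: set T = 1.
(Q') alone gives Q = 0.
But (Q) is also a unit clause — contradiction.
Backtrack on T: now try T = 0.
(Q') alone gives Q = 0.
(R) alone gives R = 1.
But (R') is also a unit clause — contradiction.
Either choice for T ends in contradiction.
No assignment satisfies every clause.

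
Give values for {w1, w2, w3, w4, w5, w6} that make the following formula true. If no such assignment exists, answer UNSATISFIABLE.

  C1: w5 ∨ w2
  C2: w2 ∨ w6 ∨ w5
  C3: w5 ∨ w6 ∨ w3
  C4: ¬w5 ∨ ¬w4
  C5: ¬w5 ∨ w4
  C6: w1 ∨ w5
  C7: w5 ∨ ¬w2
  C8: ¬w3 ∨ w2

UNSATISFIABLE

Case w5 = True:
The clause (¬w4) is unit, so w4 = False.
That conflicts with the unit clause (w4).
Undo w5 and try w5 = False.
The clause (w2) is unit, so w2 = True.
That conflicts with the unit clause (¬w2).
Either choice for w5 ends in contradiction.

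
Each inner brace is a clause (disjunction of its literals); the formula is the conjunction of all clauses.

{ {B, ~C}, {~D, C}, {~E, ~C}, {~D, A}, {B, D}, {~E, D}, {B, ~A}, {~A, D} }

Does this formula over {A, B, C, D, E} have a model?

Suppose B = 1.
Suppose D = 0.
(~E) alone gives E = 0.
(~A) alone gives A = 0.
Every clause is now satisfied; C is unconstrained.
A satisfying assignment: A=0; B=1; C=0; D=0; E=0.

Satisfiable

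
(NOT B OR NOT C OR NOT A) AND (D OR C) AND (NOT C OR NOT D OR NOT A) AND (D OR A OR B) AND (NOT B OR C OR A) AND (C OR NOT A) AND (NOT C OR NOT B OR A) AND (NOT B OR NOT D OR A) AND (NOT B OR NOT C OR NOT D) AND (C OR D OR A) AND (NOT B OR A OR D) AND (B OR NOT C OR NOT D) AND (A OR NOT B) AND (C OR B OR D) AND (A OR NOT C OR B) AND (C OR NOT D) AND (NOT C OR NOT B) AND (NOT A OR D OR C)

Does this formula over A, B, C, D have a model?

Branch on D: set D = false.
The clause (C) is unit, so C = true.
The clause (NOT B) is unit, so B = false.
The clause (A) is unit, so A = true.
Every clause now holds.
A satisfying assignment: A ↦ true, B ↦ false, C ↦ true, D ↦ false.

Satisfiable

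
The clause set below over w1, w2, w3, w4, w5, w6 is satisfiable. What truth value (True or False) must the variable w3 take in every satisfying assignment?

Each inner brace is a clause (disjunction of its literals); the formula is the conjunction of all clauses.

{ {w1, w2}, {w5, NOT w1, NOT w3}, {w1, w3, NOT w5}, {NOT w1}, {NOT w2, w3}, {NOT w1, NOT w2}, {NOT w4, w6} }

True

Suppose w3 = false.
(NOT w1) alone gives w1 = false.
(w2) alone gives w2 = true.
Now (NOT w2) is unsatisfied and unit — conflict.
So every satisfying assignment has w3 = True.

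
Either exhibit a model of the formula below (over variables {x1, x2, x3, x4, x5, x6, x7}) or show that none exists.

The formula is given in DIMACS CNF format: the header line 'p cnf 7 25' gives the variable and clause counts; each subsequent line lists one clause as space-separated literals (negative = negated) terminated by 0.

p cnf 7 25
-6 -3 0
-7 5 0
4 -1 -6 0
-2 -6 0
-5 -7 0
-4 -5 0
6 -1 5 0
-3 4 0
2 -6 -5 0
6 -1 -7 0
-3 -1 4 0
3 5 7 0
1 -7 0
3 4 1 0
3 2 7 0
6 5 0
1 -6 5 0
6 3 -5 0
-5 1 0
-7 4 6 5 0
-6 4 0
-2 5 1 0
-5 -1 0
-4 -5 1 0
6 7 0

UNSATISFIABLE

Case x6 = False:
(x5) alone gives x5 = True.
(¬x7) alone gives x7 = False.
But (x7) is also a unit clause — contradiction.
That branch fails; take x6 = True instead.
(¬x3) alone gives x3 = False.
(¬x2) alone gives x2 = False.
(¬x5) alone gives x5 = False.
(¬x7) alone gives x7 = False.
But (x7) is also a unit clause — contradiction.
Either choice for x6 ends in contradiction.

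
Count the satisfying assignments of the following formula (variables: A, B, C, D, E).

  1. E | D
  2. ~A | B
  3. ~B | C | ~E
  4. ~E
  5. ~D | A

There are 2^5 = 32 truth assignments over (A, B, C, D, E).
Split on A. With A = 1, the clauses containing A are satisfied and ~A drops from the rest; 2 of the 2^4 = 16 assignments to the other variables satisfy what remains.
With A = 0, by the same count on the reduced clause set, 0 assignments work.
(One model: A=T, B=T, C=F, D=T, E=F.)
Total: 2 + 0 = 2.

2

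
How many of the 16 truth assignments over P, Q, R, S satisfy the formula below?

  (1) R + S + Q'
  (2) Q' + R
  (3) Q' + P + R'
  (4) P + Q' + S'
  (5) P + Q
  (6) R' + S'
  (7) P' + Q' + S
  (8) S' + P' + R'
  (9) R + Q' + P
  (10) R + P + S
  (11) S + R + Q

There are 2^4 = 16 truth assignments over (P, Q, R, S).
Check each against the 11 clauses (columns in the order P, Q, R, S):
  F F F F  ✗ fails (P + Q)
  F F F T  ✗ fails (P + Q)
  F F T F  ✗ fails (P + Q)
  F F T T  ✗ fails (P + Q)
  F T F F  ✗ fails (R + S + Q')
  F T F T  ✗ fails (Q' + R)
  F T T F  ✗ fails (Q' + P + R')
  F T T T  ✗ fails (Q' + P + R')
  T F F F  ✗ fails (S + R + Q)
  T F F T  ✓ satisfies all
  T F T F  ✓ satisfies all
  T F T T  ✗ fails (R' + S')
  T T F F  ✗ fails (R + S + Q')
  T T F T  ✗ fails (Q' + R)
  T T T F  ✗ fails (P' + Q' + S)
  T T T T  ✗ fails (R' + S')
2 of the 16 rows are models.

2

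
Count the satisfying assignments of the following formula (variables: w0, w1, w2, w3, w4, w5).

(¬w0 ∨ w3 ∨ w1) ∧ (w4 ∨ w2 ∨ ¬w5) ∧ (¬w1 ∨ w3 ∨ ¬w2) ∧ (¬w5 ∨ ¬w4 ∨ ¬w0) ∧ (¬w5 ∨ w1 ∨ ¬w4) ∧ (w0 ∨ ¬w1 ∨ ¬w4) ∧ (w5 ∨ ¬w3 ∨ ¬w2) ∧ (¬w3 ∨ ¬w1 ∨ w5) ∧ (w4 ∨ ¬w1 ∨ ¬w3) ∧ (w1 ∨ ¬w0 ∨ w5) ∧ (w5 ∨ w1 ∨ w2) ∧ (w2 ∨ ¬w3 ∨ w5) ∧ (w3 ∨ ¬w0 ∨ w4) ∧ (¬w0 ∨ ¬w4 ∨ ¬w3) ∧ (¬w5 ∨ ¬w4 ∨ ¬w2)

7

There are 2^6 = 64 truth assignments over (w0, w1, w2, w3, w4, w5).
Split on w1. With w1 = True, the clauses containing w1 are satisfied and ¬w1 drops from the rest; 2 of the 2^5 = 32 assignments to the other variables satisfy what remains.
With w1 = False, by the same count on the reduced clause set, 5 assignments work.
Total: 2 + 5 = 7.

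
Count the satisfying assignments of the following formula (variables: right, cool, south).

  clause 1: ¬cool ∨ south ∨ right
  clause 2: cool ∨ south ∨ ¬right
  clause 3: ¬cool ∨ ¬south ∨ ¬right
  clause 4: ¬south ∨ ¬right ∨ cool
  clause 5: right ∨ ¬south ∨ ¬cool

3

There are 2^3 = 8 truth assignments over (right, cool, south).
Check each against the 5 clauses (columns in the order right, cool, south):
  F F F  ✓ satisfies all
  F F T  ✓ satisfies all
  F T F  ✗ fails (¬cool ∨ south ∨ right)
  F T T  ✗ fails (right ∨ ¬south ∨ ¬cool)
  T F F  ✗ fails (cool ∨ south ∨ ¬right)
  T F T  ✗ fails (¬south ∨ ¬right ∨ cool)
  T T F  ✓ satisfies all
  T T T  ✗ fails (¬cool ∨ ¬south ∨ ¬right)
3 of the 8 rows are models.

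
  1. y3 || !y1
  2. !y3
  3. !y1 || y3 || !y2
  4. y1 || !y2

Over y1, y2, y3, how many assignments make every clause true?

There are 2^3 = 8 truth assignments over (y1, y2, y3).
Split on y1. With y1 = true, the clauses containing y1 are satisfied and !y1 drops from the rest; 0 of the 2^2 = 4 assignments to the other variables satisfy what remains.
With y1 = false, by the same count on the reduced clause set, 1 assignment works.
(One model: y1=F, y2=F, y3=F.)
Total: 0 + 1 = 1.

1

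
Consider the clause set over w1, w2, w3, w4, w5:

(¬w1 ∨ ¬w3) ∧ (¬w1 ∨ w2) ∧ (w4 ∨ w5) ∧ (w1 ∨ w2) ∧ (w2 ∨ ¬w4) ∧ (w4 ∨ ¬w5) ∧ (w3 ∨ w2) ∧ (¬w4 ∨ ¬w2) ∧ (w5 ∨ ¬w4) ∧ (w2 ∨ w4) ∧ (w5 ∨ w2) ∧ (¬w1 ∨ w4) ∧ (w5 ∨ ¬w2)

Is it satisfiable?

Suppose w1 = False.
The clause (w2) is unit, so w2 = True.
The clause (¬w4) is unit, so w4 = False.
The clause (w5) is unit, so w5 = True.
That conflicts with the unit clause (¬w5).
So w1 must be the other value — set w1 = True.
The clause (¬w3) is unit, so w3 = False.
The clause (w2) is unit, so w2 = True.
The clause (¬w4) is unit, so w4 = False.
That conflicts with the unit clause (w4).
Either choice for w1 ends in contradiction.
No assignment satisfies every clause.

Unsatisfiable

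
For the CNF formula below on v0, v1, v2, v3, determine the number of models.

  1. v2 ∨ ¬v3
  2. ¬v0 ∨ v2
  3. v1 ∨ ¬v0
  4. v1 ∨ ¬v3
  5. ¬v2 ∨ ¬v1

There are 2^4 = 16 truth assignments over (v0, v1, v2, v3).
Check each against the 5 clauses (columns in the order v0, v1, v2, v3):
  F F F F  ✓ satisfies all
  F F F T  ✗ fails (v2 ∨ ¬v3)
  F F T F  ✓ satisfies all
  F F T T  ✗ fails (v1 ∨ ¬v3)
  F T F F  ✓ satisfies all
  F T F T  ✗ fails (v2 ∨ ¬v3)
  F T T F  ✗ fails (¬v2 ∨ ¬v1)
  F T T T  ✗ fails (¬v2 ∨ ¬v1)
  T F F F  ✗ fails (¬v0 ∨ v2)
  T F F T  ✗ fails (v2 ∨ ¬v3)
  T F T F  ✗ fails (v1 ∨ ¬v0)
  T F T T  ✗ fails (v1 ∨ ¬v0)
  T T F F  ✗ fails (¬v0 ∨ v2)
  T T F T  ✗ fails (v2 ∨ ¬v3)
  T T T F  ✗ fails (¬v2 ∨ ¬v1)
  T T T T  ✗ fails (¬v2 ∨ ¬v1)
3 of the 16 rows are models.

3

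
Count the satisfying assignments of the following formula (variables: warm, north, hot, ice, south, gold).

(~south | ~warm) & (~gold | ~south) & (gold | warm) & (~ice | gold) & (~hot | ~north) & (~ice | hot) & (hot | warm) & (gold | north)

There are 2^6 = 64 truth assignments over (warm, north, hot, ice, south, gold).
Split on hot. With hot = 1, the clauses containing hot are satisfied and ~hot drops from the rest; 4 of the 2^5 = 32 assignments to the other variables satisfy what remains.
With hot = 0, by the same count on the reduced clause set, 3 assignments work.
Total: 4 + 3 = 7.

7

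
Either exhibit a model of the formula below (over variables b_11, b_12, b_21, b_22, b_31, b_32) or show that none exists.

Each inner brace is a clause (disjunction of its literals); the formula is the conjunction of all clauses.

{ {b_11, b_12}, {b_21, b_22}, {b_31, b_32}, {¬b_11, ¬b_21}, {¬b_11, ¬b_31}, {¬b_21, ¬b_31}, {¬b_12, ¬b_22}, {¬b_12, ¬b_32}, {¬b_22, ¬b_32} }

UNSATISFIABLE

Case b_11 = True:
(¬b_21) alone gives b_21 = False.
(b_22) alone gives b_22 = True.
(¬b_31) alone gives b_31 = False.
(b_32) alone gives b_32 = True.
Now (¬b_32) is unsatisfied and unit — conflict.
So b_11 must be the other value — set b_11 = False.
(b_12) alone gives b_12 = True.
(¬b_22) alone gives b_22 = False.
(b_21) alone gives b_21 = True.
(¬b_31) alone gives b_31 = False.
(b_32) alone gives b_32 = True.
Now (¬b_32) is unsatisfied and unit — conflict.
Neither b_11 = True nor b_11 = False works.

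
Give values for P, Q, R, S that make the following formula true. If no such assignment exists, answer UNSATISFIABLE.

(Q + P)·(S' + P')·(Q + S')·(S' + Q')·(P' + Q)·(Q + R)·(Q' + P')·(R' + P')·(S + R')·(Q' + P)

UNSATISFIABLE

Suppose Q = 1.
(S') alone gives S = 0.
(P') alone gives P = 0.
Now (P) is unsatisfied and unit — conflict.
Undo Q and try Q = 0.
(P) alone gives P = 1.
Now (P') is unsatisfied and unit — conflict.
Neither Q = 1 nor Q = 0 works.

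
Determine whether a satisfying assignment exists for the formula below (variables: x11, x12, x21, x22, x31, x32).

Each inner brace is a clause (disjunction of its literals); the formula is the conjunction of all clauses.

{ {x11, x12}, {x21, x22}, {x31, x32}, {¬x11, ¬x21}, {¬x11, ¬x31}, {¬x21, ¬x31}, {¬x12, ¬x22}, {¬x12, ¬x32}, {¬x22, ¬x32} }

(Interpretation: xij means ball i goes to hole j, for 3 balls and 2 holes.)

Case x11 = True:
The clause (¬x21) is unit, so x21 = False.
The clause (x22) is unit, so x22 = True.
The clause (¬x31) is unit, so x31 = False.
The clause (x32) is unit, so x32 = True.
But (¬x32) is also a unit clause — contradiction.
So x11 must be the other value — set x11 = False.
The clause (x12) is unit, so x12 = True.
The clause (¬x22) is unit, so x22 = False.
The clause (x21) is unit, so x21 = True.
The clause (¬x31) is unit, so x31 = False.
The clause (x32) is unit, so x32 = True.
But (¬x32) is also a unit clause — contradiction.
Both values of x11 lead to a conflict.
No assignment satisfies every clause.

Unsatisfiable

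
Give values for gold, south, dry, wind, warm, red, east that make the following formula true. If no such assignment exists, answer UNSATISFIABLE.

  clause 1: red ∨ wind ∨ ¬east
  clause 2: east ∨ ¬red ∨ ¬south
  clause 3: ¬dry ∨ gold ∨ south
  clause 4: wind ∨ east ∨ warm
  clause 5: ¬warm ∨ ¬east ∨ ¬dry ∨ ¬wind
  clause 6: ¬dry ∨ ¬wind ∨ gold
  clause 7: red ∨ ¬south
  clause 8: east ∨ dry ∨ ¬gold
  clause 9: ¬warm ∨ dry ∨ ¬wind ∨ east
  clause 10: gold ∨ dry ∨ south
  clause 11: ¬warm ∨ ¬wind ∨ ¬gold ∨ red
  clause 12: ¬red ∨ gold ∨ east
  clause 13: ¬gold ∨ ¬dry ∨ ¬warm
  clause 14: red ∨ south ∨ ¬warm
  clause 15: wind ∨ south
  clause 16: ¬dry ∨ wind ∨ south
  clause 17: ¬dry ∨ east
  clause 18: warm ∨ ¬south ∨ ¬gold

Branch on red: set red = True.
Branch on east: set east = True.
Branch on wind: set wind = True.
Branch on warm: set warm = False.
Branch on dry: set dry = False.
Branch on gold: set gold = False.
Unit clause (south) forces south = True.
Every clause now holds.

gold ↦ False,  south ↦ True,  dry ↦ False,  wind ↦ True,  warm ↦ False,  red ↦ True,  east ↦ True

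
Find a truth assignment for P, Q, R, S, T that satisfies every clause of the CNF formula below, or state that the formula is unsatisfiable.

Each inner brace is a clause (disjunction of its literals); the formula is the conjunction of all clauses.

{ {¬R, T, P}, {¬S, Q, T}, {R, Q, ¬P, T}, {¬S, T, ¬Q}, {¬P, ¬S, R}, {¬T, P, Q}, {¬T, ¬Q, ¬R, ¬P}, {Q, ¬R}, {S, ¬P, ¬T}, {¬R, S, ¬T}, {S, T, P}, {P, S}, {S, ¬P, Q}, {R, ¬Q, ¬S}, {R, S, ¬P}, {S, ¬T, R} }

Suppose Q = True.
Suppose S = True.
(T) alone gives T = True.
(R) alone gives R = True.
(¬P) alone gives P = False.
Every clause now holds.

P=False, Q=True, R=True, S=True, T=True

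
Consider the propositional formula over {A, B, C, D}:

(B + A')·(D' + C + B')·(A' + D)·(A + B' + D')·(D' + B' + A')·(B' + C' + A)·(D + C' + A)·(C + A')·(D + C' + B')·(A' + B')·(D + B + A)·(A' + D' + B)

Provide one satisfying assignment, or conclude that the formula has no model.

A: 0, B: 1, C: 0, D: 0

Try B = 1.
From the singleton clause (A'), A = 0.
From the singleton clause (D'), D = 0.
From the singleton clause (C'), C = 0.
Every clause now holds.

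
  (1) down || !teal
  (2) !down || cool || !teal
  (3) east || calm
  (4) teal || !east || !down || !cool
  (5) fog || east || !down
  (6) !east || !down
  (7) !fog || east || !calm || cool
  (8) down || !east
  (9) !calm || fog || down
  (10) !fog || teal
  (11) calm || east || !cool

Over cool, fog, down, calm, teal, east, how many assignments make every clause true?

There are 2^6 = 64 truth assignments over (cool, fog, down, calm, teal, east).
Split on down. With down = true, the clauses containing down are satisfied and !down drops from the rest; 1 of the 2^5 = 32 assignments to the other variables satisfy what remains.
With down = false, by the same count on the reduced clause set, 0 assignments work.
Total: 1 + 0 = 1.

1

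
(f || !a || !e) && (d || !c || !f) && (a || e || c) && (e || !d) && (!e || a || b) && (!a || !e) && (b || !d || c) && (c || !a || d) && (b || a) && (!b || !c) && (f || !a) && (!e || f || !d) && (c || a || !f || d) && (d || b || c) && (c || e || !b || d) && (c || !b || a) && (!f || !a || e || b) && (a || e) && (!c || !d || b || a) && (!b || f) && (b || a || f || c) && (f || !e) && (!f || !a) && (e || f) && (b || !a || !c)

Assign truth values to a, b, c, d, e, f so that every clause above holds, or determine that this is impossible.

UNSATISFIABLE

Try e = true.
From the singleton clause (!a), a = false.
From the singleton clause (b), b = true.
From the singleton clause (!c), c = false.
That conflicts with the unit clause (c).
So e must be the other value — set e = false.
From the singleton clause (!d), d = false.
From the singleton clause (a), a = true.
From the singleton clause (c), c = true.
From the singleton clause (!f), f = false.
That conflicts with the unit clause (f).
Neither e = true nor e = false works.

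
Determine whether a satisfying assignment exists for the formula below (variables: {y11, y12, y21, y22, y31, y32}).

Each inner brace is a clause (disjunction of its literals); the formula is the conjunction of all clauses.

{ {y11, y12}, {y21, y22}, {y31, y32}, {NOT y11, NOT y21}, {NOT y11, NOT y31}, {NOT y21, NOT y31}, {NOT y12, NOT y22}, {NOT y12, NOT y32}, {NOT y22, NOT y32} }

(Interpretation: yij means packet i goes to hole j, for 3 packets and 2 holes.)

No, unsatisfiable

Try y11 = true.
From the singleton clause (NOT y21), y21 = false.
From the singleton clause (y22), y22 = true.
From the singleton clause (NOT y31), y31 = false.
From the singleton clause (y32), y32 = true.
That conflicts with the unit clause (NOT y32).
Backtrack on y11: now try y11 = false.
From the singleton clause (y12), y12 = true.
From the singleton clause (NOT y22), y22 = false.
From the singleton clause (y21), y21 = true.
From the singleton clause (NOT y31), y31 = false.
From the singleton clause (y32), y32 = true.
That conflicts with the unit clause (NOT y32).
Both values of y11 lead to a conflict.
No assignment satisfies every clause.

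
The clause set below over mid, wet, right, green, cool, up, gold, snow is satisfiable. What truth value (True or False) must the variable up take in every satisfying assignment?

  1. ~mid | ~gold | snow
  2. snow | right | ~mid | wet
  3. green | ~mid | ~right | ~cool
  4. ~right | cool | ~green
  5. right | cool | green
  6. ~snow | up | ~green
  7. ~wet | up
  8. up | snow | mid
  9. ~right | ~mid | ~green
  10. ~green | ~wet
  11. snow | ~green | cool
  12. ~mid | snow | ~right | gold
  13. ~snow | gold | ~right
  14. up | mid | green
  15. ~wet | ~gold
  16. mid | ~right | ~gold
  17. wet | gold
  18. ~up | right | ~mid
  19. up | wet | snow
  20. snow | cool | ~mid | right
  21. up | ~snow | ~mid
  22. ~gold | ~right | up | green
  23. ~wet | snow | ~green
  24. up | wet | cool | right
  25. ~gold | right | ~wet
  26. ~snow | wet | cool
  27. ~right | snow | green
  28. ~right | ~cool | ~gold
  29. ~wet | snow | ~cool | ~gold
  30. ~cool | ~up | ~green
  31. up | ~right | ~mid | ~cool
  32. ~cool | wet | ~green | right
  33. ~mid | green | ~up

Suppose up = 0.
(~wet) alone gives wet = 0.
(gold) alone gives gold = 1.
(snow) alone gives snow = 1.
(~green) alone gives green = 0.
(mid) alone gives mid = 1.
That conflicts with the unit clause (~mid).
So every satisfying assignment has up = True.

True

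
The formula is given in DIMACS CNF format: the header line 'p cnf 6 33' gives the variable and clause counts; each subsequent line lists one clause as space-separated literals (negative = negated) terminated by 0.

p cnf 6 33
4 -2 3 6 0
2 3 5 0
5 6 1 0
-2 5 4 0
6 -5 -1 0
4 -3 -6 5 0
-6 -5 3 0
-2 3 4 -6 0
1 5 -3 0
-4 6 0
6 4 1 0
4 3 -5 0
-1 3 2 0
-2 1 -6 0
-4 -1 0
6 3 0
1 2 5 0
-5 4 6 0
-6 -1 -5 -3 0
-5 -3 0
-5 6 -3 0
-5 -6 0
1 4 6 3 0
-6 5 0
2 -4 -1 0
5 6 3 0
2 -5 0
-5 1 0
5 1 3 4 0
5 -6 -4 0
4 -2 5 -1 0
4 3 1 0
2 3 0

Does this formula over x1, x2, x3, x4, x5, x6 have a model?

Try x4 = False.
Try x2 = False.
Unit clause (¬x5) forces x5 = False.
Unit clause (x3) forces x3 = True.
Unit clause (¬x6) forces x6 = False.
Unit clause (x1) forces x1 = True.
Every clause now holds.
A satisfying assignment: x1: True; x2: False; x3: True; x4: False; x5: False; x6: False.

Yes, satisfiable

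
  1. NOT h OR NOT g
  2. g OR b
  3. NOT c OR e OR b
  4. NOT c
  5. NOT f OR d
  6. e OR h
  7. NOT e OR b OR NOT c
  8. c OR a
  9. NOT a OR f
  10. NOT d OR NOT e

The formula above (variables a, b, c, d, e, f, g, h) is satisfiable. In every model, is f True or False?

True

Suppose f = false.
(NOT c) alone gives c = false.
(a) alone gives a = true.
But (NOT a) is also a unit clause — contradiction.
So every satisfying assignment has f = True.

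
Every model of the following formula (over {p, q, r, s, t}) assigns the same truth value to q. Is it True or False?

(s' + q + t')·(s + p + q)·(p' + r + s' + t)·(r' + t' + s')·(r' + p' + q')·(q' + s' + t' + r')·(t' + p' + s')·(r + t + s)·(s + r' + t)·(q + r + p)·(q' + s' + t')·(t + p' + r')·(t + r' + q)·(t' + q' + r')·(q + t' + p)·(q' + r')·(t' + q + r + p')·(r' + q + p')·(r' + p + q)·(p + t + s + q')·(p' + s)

Suppose q = 0.
Try s = 0.
(p) alone gives p = 1.
Now (p') is unsatisfied and unit — conflict.
Undo s and try s = 1.
(t') alone gives t = 0.
(r') alone gives r = 0.
(p') alone gives p = 0.
Now (p) is unsatisfied and unit — conflict.
Both values of s lead to a conflict.
So every satisfying assignment has q = True.

True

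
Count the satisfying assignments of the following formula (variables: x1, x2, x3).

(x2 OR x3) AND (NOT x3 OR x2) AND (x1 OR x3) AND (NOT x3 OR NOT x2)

There are 2^3 = 8 truth assignments over (x1, x2, x3).
Split on x1. With x1 = true, the clauses containing x1 are satisfied and NOT x1 drops from the rest; 1 of the 2^2 = 4 assignments to the other variables satisfy what remains.
With x1 = false, by the same count on the reduced clause set, 0 assignments work.
Total: 1 + 0 = 1.

1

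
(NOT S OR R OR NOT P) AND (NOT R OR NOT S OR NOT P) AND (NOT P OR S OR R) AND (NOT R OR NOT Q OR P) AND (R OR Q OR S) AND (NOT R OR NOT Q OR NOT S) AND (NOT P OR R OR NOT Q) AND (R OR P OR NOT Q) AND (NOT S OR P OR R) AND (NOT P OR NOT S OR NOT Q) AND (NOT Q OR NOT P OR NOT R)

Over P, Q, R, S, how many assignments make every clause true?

There are 2^4 = 16 truth assignments over (P, Q, R, S).
Check each against the 11 clauses (columns in the order P, Q, R, S):
  F F F F  ✗ fails (R OR Q OR S)
  F F F T  ✗ fails (NOT S OR P OR R)
  F F T F  ✓ satisfies all
  F F T T  ✓ satisfies all
  F T F F  ✗ fails (R OR P OR NOT Q)
  F T F T  ✗ fails (R OR P OR NOT Q)
  F T T F  ✗ fails (NOT R OR NOT Q OR P)
  F T T T  ✗ fails (NOT R OR NOT Q OR P)
  T F F F  ✗ fails (NOT P OR S OR R)
  T F F T  ✗ fails (NOT S OR R OR NOT P)
  T F T F  ✓ satisfies all
  T F T T  ✗ fails (NOT R OR NOT S OR NOT P)
  T T F F  ✗ fails (NOT P OR S OR R)
  T T F T  ✗ fails (NOT S OR R OR NOT P)
  T T T F  ✗ fails (NOT Q OR NOT P OR NOT R)
  T T T T  ✗ fails (NOT R OR NOT S OR NOT P)
3 of the 16 rows are models.

3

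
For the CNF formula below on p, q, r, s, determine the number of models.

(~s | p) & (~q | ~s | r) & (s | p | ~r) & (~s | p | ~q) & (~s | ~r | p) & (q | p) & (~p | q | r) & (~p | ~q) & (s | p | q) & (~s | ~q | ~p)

There are 2^4 = 16 truth assignments over (p, q, r, s).
Split on s. With s = 1, the clauses containing s are satisfied and ~s drops from the rest; 1 of the 2^3 = 8 assignments to the other variables satisfy what remains.
With s = 0, by the same count on the reduced clause set, 2 assignments work.
(One model: p=F, q=T, r=F, s=F.)
Total: 1 + 2 = 3.

3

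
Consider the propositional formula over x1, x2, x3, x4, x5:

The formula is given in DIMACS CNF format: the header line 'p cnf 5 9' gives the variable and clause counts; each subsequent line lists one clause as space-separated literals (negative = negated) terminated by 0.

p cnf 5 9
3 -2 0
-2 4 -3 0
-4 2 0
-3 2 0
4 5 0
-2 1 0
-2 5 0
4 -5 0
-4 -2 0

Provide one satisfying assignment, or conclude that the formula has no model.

UNSATISFIABLE

Branch on x3: set x3 = True.
The clause (x2) is unit, so x2 = True.
The clause (x4) is unit, so x4 = True.
That conflicts with the unit clause (¬x4).
Undo x3 and try x3 = False.
The clause (¬x2) is unit, so x2 = False.
The clause (¬x4) is unit, so x4 = False.
The clause (x5) is unit, so x5 = True.
That conflicts with the unit clause (¬x5).
Either choice for x3 ends in contradiction.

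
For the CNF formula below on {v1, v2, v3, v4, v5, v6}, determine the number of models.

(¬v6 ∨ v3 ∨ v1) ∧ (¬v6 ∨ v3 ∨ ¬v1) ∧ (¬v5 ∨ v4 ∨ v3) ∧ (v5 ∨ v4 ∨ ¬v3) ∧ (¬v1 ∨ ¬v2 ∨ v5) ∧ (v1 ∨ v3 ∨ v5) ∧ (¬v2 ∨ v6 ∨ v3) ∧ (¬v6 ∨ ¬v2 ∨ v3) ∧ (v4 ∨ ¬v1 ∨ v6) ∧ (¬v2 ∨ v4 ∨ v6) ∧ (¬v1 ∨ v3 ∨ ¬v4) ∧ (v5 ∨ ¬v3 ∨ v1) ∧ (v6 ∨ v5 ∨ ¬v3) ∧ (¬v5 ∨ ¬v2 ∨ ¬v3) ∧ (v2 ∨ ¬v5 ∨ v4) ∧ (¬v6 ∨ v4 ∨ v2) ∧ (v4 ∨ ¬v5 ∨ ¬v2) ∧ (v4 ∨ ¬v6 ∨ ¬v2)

There are 2^6 = 64 truth assignments over (v1, v2, v3, v4, v5, v6).
Split on v5. With v5 = True, the clauses containing v5 are satisfied and ¬v5 drops from the rest; 5 of the 2^5 = 32 assignments to the other variables satisfy what remains.
With v5 = False, by the same count on the reduced clause set, 1 assignment works.
Total: 5 + 1 = 6.

6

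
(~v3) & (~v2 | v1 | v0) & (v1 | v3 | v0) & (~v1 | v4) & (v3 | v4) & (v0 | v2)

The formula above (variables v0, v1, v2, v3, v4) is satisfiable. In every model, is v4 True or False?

True

Suppose v4 = 0.
From the singleton clause (~v3), v3 = 0.
But (v3) is also a unit clause — contradiction.
So every satisfying assignment has v4 = True.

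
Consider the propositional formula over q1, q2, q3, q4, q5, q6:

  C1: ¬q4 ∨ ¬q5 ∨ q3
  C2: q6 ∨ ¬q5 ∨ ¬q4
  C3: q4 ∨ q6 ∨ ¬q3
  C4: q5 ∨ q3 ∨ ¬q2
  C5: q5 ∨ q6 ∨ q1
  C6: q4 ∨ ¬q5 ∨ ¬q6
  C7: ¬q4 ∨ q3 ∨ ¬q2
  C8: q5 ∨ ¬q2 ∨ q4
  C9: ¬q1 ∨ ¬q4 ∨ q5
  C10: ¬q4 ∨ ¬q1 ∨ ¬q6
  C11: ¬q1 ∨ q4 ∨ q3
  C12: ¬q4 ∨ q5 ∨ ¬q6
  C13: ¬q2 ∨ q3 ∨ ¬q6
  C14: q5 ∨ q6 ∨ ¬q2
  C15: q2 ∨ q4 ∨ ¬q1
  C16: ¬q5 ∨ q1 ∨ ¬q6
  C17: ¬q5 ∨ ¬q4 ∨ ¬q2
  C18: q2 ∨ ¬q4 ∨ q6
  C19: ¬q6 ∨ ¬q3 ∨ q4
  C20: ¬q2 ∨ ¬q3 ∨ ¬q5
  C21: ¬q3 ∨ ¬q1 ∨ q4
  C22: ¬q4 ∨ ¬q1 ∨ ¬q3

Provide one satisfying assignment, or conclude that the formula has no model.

q1: False, q2: True, q3: False, q4: False, q5: True, q6: False

Branch on q4: set q4 = False.
Branch on q6: set q6 = False.
(¬q3) alone gives q3 = False.
(¬q1) alone gives q1 = False.
(q5) alone gives q5 = True.
Every clause is now satisfied; q2 is unconstrained.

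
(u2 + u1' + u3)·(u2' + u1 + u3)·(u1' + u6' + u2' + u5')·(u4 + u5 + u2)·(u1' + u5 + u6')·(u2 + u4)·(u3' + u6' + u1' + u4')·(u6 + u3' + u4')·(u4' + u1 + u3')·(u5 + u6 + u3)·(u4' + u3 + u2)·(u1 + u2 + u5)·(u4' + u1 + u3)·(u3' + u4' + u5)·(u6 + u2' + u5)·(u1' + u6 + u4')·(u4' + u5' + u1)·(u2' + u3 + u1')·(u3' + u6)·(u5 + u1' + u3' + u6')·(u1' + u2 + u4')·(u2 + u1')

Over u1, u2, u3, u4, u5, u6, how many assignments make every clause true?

There are 2^6 = 64 truth assignments over (u1, u2, u3, u4, u5, u6).
Split on u6. With u6 = 1, the clauses containing u6 are satisfied and u6' drops from the rest; 2 of the 2^5 = 32 assignments to the other variables satisfy what remains.
With u6 = 0, by the same count on the reduced clause set, 0 assignments work.
Total: 2 + 0 = 2.

2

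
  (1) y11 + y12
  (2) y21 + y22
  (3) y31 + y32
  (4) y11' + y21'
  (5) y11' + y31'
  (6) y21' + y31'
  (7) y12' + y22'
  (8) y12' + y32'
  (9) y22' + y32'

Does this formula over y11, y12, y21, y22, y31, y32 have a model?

No

Case y11 = 1:
From the singleton clause (y21'), y21 = 0.
From the singleton clause (y22), y22 = 1.
From the singleton clause (y31'), y31 = 0.
From the singleton clause (y32), y32 = 1.
Now (y32') is unsatisfied and unit — conflict.
Backtrack on y11: now try y11 = 0.
From the singleton clause (y12), y12 = 1.
From the singleton clause (y22'), y22 = 0.
From the singleton clause (y21), y21 = 1.
From the singleton clause (y31'), y31 = 0.
From the singleton clause (y32), y32 = 1.
Now (y32') is unsatisfied and unit — conflict.
Either choice for y11 ends in contradiction.
No assignment satisfies every clause.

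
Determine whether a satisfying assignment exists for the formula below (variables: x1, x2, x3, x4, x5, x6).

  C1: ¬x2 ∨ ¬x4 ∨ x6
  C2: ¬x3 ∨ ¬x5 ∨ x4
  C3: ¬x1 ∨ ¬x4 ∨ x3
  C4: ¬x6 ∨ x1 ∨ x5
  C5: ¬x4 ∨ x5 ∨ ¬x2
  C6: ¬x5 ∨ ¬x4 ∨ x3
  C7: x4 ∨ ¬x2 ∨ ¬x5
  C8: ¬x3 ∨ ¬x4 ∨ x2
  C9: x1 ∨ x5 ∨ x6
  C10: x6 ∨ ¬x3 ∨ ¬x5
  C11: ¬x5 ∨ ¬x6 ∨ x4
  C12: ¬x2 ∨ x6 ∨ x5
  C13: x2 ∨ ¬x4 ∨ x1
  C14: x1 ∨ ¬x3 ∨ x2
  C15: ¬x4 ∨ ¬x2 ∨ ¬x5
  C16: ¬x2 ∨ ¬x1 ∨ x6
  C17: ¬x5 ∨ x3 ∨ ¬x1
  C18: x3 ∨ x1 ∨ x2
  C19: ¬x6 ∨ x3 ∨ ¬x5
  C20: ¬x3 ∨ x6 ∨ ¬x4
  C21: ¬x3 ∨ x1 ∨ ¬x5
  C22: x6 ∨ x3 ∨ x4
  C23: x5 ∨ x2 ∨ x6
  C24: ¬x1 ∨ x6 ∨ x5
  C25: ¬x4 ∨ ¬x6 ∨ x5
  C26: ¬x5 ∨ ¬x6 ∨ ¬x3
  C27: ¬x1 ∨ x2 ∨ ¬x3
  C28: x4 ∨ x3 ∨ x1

Yes, satisfiable

Branch on x2: set x2 = True.
Branch on x4: set x4 = False.
From the singleton clause (¬x5), x5 = False.
From the singleton clause (x6), x6 = True.
From the singleton clause (x1), x1 = True.
All clauses hold; x3 can take either value.
A satisfying assignment: x1: True,  x2: True,  x3: False,  x4: False,  x5: False,  x6: True.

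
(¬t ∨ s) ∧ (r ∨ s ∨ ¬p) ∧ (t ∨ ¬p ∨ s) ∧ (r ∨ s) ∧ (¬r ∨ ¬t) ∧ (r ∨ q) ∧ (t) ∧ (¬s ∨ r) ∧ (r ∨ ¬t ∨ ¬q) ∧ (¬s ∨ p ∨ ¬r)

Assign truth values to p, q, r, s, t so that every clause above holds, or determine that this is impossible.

UNSATISFIABLE

From the singleton clause (t), t = True.
From the singleton clause (s), s = True.
From the singleton clause (¬r), r = False.
That conflicts with the unit clause (r).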